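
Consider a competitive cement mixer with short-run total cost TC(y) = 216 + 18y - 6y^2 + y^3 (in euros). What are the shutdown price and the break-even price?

Shutdown price = €9; break-even price = €54

Shutdown price = min AVC. AVC = 18 - 6y + y^2, with vertex at y = 3 and minimum €9.
ATC = 216/y + 18 - 6y + y^2. Setting dATC/dy = −216/y^2 − 6 + 2y = 0 gives y = 6 (since 2·6^3 − 6·6^2 = 216).
min ATC = 216/6 + 18 − 6·6 + 6^2 = €54. That is the break-even price.
Between these two prices the firm operates at a loss; above €54 it earns a profit.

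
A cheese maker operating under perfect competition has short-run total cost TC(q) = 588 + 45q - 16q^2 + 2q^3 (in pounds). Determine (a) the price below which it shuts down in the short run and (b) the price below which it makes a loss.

Shutdown price = £13; break-even price = £115

Shutdown price = min AVC. AVC = 45 - 16q + 2q^2, with vertex at q = 4 and minimum £13.
ATC = 588/q + 45 - 16q + 2q^2. Setting dATC/dq = −588/q^2 − 16 + 4q = 0 gives q = 7 (since 4·7^3 − 16·7^2 = 588).
min ATC = 588/7 + 45 − 16·7 + 2·7^2 = £115. That is the break-even price.
For £13 ≤ P < £115 the firm produces at a loss; below £13 it shuts down.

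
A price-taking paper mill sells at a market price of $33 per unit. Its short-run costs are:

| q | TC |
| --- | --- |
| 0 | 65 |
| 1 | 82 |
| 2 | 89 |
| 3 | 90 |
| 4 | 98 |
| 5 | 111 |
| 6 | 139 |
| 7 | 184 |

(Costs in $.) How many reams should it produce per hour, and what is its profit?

q = 6; profit = $59

Profit at each row (π = 33q − TC): q=0: -65; q=1: -49; q=2: -23; q=3: 9; q=4: 34; q=5: 54; q=6: 59; q=7: 47.
Profit is maximized at q = 6. AVC there is 74/6 = $12.33 ≤ P, so producing beats shutting down (which would give -$65).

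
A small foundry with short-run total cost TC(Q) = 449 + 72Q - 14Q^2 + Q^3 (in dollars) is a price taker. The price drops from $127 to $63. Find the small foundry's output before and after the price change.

Output falls from 11 to 9

MC = 72 - 28Q + 3Q^2; the shutdown threshold is min AVC = $23 (at Q = 7).
At P = $127 ≥ min AVC, set P = MC on the rising branch: Q = 11.
At P = $63 ≥ min AVC, set P = MC: Q = 9. The firm stays open but cuts output.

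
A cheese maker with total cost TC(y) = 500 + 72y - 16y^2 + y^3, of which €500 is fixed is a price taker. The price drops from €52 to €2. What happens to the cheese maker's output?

MC = 72 - 32y + 3y^2; the shutdown threshold is min AVC = €8 (at y = 8).
With P = €52 above the shutdown price, P = MC gives y = 10.
At P = €2 < min AVC = €8, price no longer covers variable cost at any output, so the firm shuts down: y = 0.

Output falls from 10 to 0 (the firm shuts down)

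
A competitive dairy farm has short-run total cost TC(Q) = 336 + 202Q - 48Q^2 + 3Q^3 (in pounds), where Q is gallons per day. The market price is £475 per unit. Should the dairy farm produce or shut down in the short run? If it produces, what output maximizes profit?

From TC, MC = TC'(Q) = 202 - 96Q + 9Q^2 and AVC = VC/Q = 202 - 48Q + 3Q^2.
The AVC parabola has its vertex at Q = 48/6 = 8, where AVC = 202 - 48·8 + 3·8^2 = £10.
Since P = £475 ≥ min AVC = £10, price covers variable cost and the firm should produce.
Solving P = MC: -273 - 96Q + 9Q^2 = 0 ⇒ Q = -7/3 or 13. On the upward-sloping branch, Q* = 13.
Check: AVC at Q = 13 is £85 ≤ P, so revenue covers variable cost.
Profit = P·Q − TC = 475·13 − 1441 = £4734.

Produce at Q = 13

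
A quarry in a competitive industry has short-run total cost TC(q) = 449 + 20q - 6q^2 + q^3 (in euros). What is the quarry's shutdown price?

€11 per unit

The shutdown price is the minimum of AVC. VC = 20q - 6q^2 + q^3, so AVC = 20 - 6q + q^2.
dAVC/dq = -6 + 2q = 0 gives q = 3. min AVC = 20 - 6·3 + 3^2 = 11.
So the shutdown price is €11.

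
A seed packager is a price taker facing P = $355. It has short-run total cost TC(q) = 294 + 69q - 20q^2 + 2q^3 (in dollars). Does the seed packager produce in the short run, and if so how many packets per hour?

Produce at q = 11

Variable cost is VC = 69q - 20q^2 + 2q^3, so AVC = VC/q = 69 - 20q + 2q^2 and MC = dTC/dq = 69 - 40q + 6q^2.
The AVC parabola has its vertex at q = 20/4 = 5, where AVC = 69 - 20·5 + 2·5^2 = $19.
P = $355 exceeds min AVC = $19, so the firm stays open.
P = MC gives -286 - 40q + 6q^2 = 0, with roots -13/3 and 11. Take the larger (rising MC): q* = 11.
Check: AVC at q = 11 is $91 ≤ P, so revenue covers variable cost.
Profit = P·q − TC = 355·11 − 1295 = $2610.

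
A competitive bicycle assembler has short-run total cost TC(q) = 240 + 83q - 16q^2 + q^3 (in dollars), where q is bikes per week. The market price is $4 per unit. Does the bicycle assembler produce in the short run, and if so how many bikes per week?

Shut down

From TC, MC = TC'(q) = 83 - 32q + 3q^2 and AVC = VC/q = 83 - 16q + q^2.
AVC hits its minimum where MC = AVC, at q = 8, giving min AVC = 83 - 16·8 + 8^2 = $19.
P = $4 lies below min AVC = $19; no output level covers variable cost.
Best response: produce nothing and absorb the $240 fixed cost.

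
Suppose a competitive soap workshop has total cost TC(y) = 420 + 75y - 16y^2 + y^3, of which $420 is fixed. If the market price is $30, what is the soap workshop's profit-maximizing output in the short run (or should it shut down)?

Produce at y = 9

Strip out fixed cost: VC = 75y - 16y^2 + y^3. Then AVC = 75 - 16y + y^2 and MC = 75 - 32y + 3y^2.
AVC hits its minimum where MC = AVC, at y = 8, giving min AVC = 75 - 16·8 + 8^2 = $11.
Because $30 ≥ $11, revenue can cover variable cost; the firm operates.
Set P = MC: 30 = 75 - 32y + 3y^2 → 45 - 32y + 3y^2 = 0. The roots are y = 5/3 and y = 9; the profit-maximizing output is on the rising part of MC, so y* = 9.
Check: AVC at y = 9 is $12 ≤ P, so revenue covers variable cost.
Profit = P·y − TC = 30·9 − 528 = -$258, a loss, but smaller than the $420 fixed cost the firm would lose by shutting down.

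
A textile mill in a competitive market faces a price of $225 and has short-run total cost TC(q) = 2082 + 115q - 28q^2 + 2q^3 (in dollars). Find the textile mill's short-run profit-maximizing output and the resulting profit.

AVC = 115 - 28q + 2q^2 has its minimum $17 at q = 7; price $225 clears that bar, so the firm operates.
MC = 115 - 56q + 6q^2. Setting P = MC and taking the root on the rising branch gives q* = 11.
TR = 225·11 = 2475. TC = 2082 + 539 = 2621. Profit = 2475 − 2621 = -$146.
That loss of $146 beats the $2082 the firm would lose by shutting down; producing recovers $1936 of fixed cost.

Profit = -$146 at q = 11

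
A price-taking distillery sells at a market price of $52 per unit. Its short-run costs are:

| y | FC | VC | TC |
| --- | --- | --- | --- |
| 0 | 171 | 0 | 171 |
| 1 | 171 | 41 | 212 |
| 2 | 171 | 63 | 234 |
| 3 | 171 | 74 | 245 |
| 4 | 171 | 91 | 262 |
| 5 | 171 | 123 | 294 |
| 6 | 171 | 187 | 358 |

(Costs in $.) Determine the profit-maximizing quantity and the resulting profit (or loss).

y = 5; profit = -$34

Compute π = P·y − TC at each output: y=0: -171; y=1: -160; y=2: -130; y=3: -89; y=4: -54; y=5: -34; y=6: -46.
Profit is maximized at y = 5. AVC there is 123/5 = $24.60 ≤ P, so producing beats shutting down (which would give -$171).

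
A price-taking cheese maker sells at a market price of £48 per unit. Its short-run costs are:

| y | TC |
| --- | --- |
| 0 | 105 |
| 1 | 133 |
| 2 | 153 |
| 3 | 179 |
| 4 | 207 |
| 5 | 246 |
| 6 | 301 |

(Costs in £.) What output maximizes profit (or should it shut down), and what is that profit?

Compute π = P·y − TC at each output: y=0: -105; y=1: -85; y=2: -57; y=3: -35; y=4: -15; y=5: -6; y=6: -13.
Profit is maximized at y = 5. AVC there is 141/5 = £28.20 ≤ P, so producing beats shutting down (which would give -£105).

y = 5; profit = -£6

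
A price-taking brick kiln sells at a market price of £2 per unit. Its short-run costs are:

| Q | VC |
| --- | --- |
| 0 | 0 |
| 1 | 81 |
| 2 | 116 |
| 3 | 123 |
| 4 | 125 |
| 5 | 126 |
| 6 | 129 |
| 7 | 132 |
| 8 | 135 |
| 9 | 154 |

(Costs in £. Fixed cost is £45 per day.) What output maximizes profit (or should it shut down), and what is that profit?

Compute π = P·Q − TC at each output: Q=0: -45; Q=1: -124; Q=2: -157; Q=3: -162; Q=4: -162; Q=5: -161; Q=6: -162; Q=7: -163; Q=8: -164; Q=9: -181.
Profit is highest at Q = 0. Equivalently, the lowest AVC in the table is 135/8 ≈ £16.88 at Q = 8, and P = £2 falls below it — price never covers variable cost, so the firm shuts down and loses only its fixed cost.

Q = 0 (shut down); profit = -£45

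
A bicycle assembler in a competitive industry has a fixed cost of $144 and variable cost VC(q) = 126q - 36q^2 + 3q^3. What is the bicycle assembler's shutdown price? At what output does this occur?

Short-run supply begins at min AVC. From VC = 126q - 36q^2 + 3q^3, AVC = 126 - 36q + 3q^2.
At the minimum of AVC, MC = AVC. MC = 126 - 72q + 9q^2; setting MC = AVC gives 6q^2 - 36q = 0, so q = 6. min AVC = 18.
So the shutdown price is $18.

$18 per unit, at q = 6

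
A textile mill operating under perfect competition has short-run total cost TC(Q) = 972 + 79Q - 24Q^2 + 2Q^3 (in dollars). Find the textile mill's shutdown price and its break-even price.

Shutdown price = min AVC. AVC = 79 - 24Q + 2Q^2, with vertex at Q = 6 and minimum $7.
ATC = 972/Q + 79 - 24Q + 2Q^2. Setting dATC/dQ = −972/Q^2 − 24 + 4Q = 0 gives Q = 9 (since 4·9^3 − 24·9^2 = 972).
min ATC = 972/9 + 79 − 24·9 + 2·9^2 = $133. That is the break-even price.
For $7 ≤ P < $133 the firm produces at a loss; below $7 it shuts down.

Shutdown price = $7; break-even price = $133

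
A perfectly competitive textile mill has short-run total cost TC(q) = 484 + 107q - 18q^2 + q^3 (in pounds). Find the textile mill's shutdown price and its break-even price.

Shutdown price = min AVC. AVC = 107 - 18q + q^2, with vertex at q = 9 and minimum £26.
ATC = 484/q + 107 - 18q + q^2. Setting dATC/dq = −484/q^2 − 18 + 2q = 0 gives q = 11 (since 2·11^3 − 18·11^2 = 484).
min ATC = 484/11 + 107 − 18·11 + 11^2 = £74. That is the break-even price.
For £26 ≤ P < £74 the firm produces at a loss; below £26 it shuts down.

Shutdown price = £26; break-even price = £74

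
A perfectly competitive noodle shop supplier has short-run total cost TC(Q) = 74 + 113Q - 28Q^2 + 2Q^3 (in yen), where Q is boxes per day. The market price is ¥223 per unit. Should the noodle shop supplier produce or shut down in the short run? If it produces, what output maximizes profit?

Strip out fixed cost: VC = 113Q - 28Q^2 + 2Q^3. Then AVC = 113 - 28Q + 2Q^2 and MC = 113 - 56Q + 6Q^2.
AVC is minimized where dAVC/dQ = -28 + 4Q = 0, at Q = 7; min AVC = 113 - 28·7 + 2·7^2 = ¥15.
P = ¥223 exceeds min AVC = ¥15, so the firm stays open.
Solving P = MC: -110 - 56Q + 6Q^2 = 0 ⇒ Q = -5/3 or 11. On the upward-sloping branch, Q* = 11.
Check: AVC at Q = 11 is ¥47 ≤ P, so revenue covers variable cost.
Profit = P·Q − TC = 223·11 − 591 = ¥1862.

Produce at Q = 11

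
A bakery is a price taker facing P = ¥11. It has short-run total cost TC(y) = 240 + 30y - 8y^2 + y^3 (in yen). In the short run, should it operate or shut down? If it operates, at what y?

Shut down

From TC, MC = TC'(y) = 30 - 16y + 3y^2 and AVC = VC/y = 30 - 8y + y^2.
The AVC parabola has its vertex at y = 8/2 = 4, where AVC = 30 - 8·4 + 4^2 = ¥14.
With P < min AVC (¥11 < ¥14), every unit sold adds to the loss.
The firm minimizes its loss by shutting down and losing only its fixed cost of ¥240.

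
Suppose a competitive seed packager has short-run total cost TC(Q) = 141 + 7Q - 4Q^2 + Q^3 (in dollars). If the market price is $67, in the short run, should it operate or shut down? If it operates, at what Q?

From TC, MC = TC'(Q) = 7 - 8Q + 3Q^2 and AVC = VC/Q = 7 - 4Q + Q^2.
AVC is minimized where dAVC/dQ = -4 + 2Q = 0, at Q = 2; min AVC = 7 - 4·2 + 2^2 = $3.
P = $67 exceeds min AVC = $3, so the firm stays open.
P = MC gives -60 - 8Q + 3Q^2 = 0, with roots -10/3 and 6. Take the larger (rising MC): Q* = 6.
Check: AVC at Q = 6 is $19 ≤ P, so revenue covers variable cost.
Profit = P·Q − TC = 67·6 − 255 = $147.

Produce at Q = 6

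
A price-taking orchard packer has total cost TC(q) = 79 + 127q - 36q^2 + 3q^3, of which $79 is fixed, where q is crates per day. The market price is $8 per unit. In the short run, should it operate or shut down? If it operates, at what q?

Shut down

Variable cost is VC = 127q - 36q^2 + 3q^3, so AVC = VC/q = 127 - 36q + 3q^2 and MC = dTC/dq = 127 - 72q + 9q^2.
AVC is minimized where dAVC/dq = -36 + 6q = 0, at q = 6; min AVC = 127 - 36·6 + 3·6^2 = $19.
P = $8 lies below min AVC = $19; no output level covers variable cost.
Shutting down limits the loss to fixed cost, $79.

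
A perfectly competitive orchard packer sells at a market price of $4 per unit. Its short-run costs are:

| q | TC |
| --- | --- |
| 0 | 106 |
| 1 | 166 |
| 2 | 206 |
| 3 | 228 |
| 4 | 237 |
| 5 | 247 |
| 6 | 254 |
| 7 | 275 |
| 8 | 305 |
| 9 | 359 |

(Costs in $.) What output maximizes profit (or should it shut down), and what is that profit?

q = 0 (shut down); profit = -$106

Profit at each row (π = 4q − TC): q=0: -106; q=1: -162; q=2: -198; q=3: -216; q=4: -221; q=5: -227; q=6: -230; q=7: -247; q=8: -273; q=9: -323.
Profit is highest at q = 0. Equivalently, the lowest AVC in the table is 169/7 ≈ $24.14 at q = 7, and P = $4 falls below it — price never covers variable cost, so the firm shuts down and loses only its fixed cost.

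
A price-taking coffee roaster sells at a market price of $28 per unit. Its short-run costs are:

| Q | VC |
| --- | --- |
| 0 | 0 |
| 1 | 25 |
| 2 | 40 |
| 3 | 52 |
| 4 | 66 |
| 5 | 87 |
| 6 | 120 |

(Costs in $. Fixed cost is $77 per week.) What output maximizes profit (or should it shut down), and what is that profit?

Compute π = P·Q − TC at each output: Q=0: -77; Q=1: -74; Q=2: -61; Q=3: -45; Q=4: -31; Q=5: -24; Q=6: -29.
Profit is maximized at Q = 5. AVC there is 87/5 = $17.40 ≤ P, so producing beats shutting down (which would give -$77).

Q = 5; profit = -$24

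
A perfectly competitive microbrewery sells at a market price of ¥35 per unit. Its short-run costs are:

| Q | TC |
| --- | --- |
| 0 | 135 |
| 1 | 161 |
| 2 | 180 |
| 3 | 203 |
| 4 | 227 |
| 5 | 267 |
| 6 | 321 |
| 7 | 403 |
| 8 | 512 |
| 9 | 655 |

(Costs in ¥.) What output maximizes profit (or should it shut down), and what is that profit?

Compute π = P·Q − TC at each output: Q=0: -135; Q=1: -126; Q=2: -110; Q=3: -98; Q=4: -87; Q=5: -92; Q=6: -111; Q=7: -158; Q=8: -232; Q=9: -340.
Profit is maximized at Q = 4. AVC there is 92/4 = ¥23 ≤ P, so producing beats shutting down (which would give -¥135).

Q = 4; profit = -¥87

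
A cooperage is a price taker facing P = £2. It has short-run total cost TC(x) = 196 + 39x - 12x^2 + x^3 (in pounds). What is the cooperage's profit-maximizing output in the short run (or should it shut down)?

Strip out fixed cost: VC = 39x - 12x^2 + x^3. Then AVC = 39 - 12x + x^2 and MC = 39 - 24x + 3x^2.
AVC hits its minimum where MC = AVC, at x = 6, giving min AVC = 39 - 12·6 + 6^2 = £3.
With P < min AVC (£2 < £3), every unit sold adds to the loss.
Shutting down limits the loss to fixed cost, £196.

Shut down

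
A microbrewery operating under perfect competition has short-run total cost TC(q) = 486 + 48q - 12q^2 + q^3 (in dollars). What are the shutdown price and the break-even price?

AVC = 48 - 12q + q^2; minimized at q = 6, giving min AVC = $12. That is the shutdown price.
ATC = 486/q + 48 - 12q + q^2. Setting dATC/dq = −486/q^2 − 12 + 2q = 0 gives q = 9 (since 2·9^3 − 12·9^2 = 486).
min ATC = 486/9 + 48 − 12·9 + 9^2 = $75. That is the break-even price.
For $12 ≤ P < $75 the firm produces at a loss; below $12 it shuts down.

Shutdown price = $12; break-even price = $75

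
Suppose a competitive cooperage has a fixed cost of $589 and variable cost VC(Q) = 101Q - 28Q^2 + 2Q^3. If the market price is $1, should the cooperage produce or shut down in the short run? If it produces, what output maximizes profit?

Shut down

Strip out fixed cost: VC = 101Q - 28Q^2 + 2Q^3. Then AVC = 101 - 28Q + 2Q^2 and MC = 101 - 56Q + 6Q^2.
AVC is minimized where dAVC/dQ = -28 + 4Q = 0, at Q = 7; min AVC = 101 - 28·7 + 2·7^2 = $3.
With P < min AVC ($1 < $3), every unit sold adds to the loss.
Best response: produce nothing and absorb the $589 fixed cost.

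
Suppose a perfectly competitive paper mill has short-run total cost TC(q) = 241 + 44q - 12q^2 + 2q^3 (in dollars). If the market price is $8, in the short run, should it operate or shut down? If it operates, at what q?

Strip out fixed cost: VC = 44q - 12q^2 + 2q^3. Then AVC = 44 - 12q + 2q^2 and MC = 44 - 24q + 6q^2.
AVC hits its minimum where MC = AVC, at q = 3, giving min AVC = 44 - 12·3 + 2·3^2 = $26.
With P < min AVC ($8 < $26), every unit sold adds to the loss.
The firm minimizes its loss by shutting down and losing only its fixed cost of $241.

Shut down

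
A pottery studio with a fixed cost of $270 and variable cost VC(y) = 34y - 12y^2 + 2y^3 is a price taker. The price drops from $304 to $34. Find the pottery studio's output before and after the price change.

AVC = 34 - 12y + 2y^2, minimized at y = 3 where min AVC = $16. MC = 34 - 24y + 6y^2.
At P = $304 ≥ min AVC, set P = MC on the rising branch: y = 9.
At P = $34 ≥ min AVC, set P = MC: y = 4. The firm stays open but cuts output.

Output falls from 9 to 4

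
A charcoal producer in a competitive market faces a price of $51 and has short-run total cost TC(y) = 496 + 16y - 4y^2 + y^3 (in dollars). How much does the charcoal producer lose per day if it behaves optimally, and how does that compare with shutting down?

AVC = 16 - 4y + y^2 has its minimum $12 at y = 2; price $51 clears that bar, so the firm operates.
MC = 16 - 8y + 3y^2. Setting P = MC and taking the root on the rising branch gives y* = 5.
TR = 51·5 = 255. TC = 496 + 105 = 601. Profit = 255 − 601 = -$346.
That loss of $346 beats the $496 the firm would lose by shutting down; producing recovers $150 of fixed cost.

Profit = -$346 at y = 5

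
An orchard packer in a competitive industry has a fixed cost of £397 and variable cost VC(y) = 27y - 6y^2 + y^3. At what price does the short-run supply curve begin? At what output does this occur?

£18 per unit, at y = 3

Short-run supply begins at min AVC. From VC = 27y - 6y^2 + y^3, AVC = 27 - 6y + y^2.
At the minimum of AVC, MC = AVC. MC = 27 - 12y + 3y^2; setting MC = AVC gives 2y^2 - 6y = 0, so y = 3. min AVC = 18.
The firm shuts down for any P below £18.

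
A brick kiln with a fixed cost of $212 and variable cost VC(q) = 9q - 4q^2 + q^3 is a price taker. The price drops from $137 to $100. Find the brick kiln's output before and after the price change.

Output falls from 8 to 7

MC = 9 - 8q + 3q^2; the shutdown threshold is min AVC = $5 (at q = 2).
At P = $137 ≥ min AVC, set P = MC on the rising branch: q = 8.
At P = $100 ≥ min AVC, set P = MC: q = 7. The firm stays open but cuts output.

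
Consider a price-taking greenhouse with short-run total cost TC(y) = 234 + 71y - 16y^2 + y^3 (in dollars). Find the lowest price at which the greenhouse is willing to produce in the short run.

$7 per unit

The firm shuts down when price falls below the minimum of average variable cost. AVC = VC/y = 71 - 16y + y^2.
At the minimum of AVC, MC = AVC. MC = 71 - 32y + 3y^2; setting MC = AVC gives 2y^2 - 16y = 0, so y = 8. min AVC = 7.
For P < $7 the firm produces nothing.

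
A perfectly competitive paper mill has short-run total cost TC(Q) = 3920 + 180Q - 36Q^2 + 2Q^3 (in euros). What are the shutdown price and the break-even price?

Shutdown price = min AVC. AVC = 180 - 36Q + 2Q^2, with vertex at Q = 9 and minimum €18.
ATC = 3920/Q + 180 - 36Q + 2Q^2. Setting dATC/dQ = −3920/Q^2 − 36 + 4Q = 0 gives Q = 14 (since 4·14^3 − 36·14^2 = 3920).
min ATC = 3920/14 + 180 − 36·14 + 2·14^2 = €348. That is the break-even price.
Between these two prices the firm operates at a loss; above €348 it earns a profit.

Shutdown price = €18; break-even price = €348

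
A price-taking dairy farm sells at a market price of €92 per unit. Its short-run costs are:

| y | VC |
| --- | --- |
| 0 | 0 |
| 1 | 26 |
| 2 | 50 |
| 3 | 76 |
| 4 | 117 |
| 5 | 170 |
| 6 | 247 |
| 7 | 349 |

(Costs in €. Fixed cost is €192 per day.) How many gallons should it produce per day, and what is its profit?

Tabulate TR − TC: y=0: -192; y=1: -126; y=2: -58; y=3: 8; y=4: 59; y=5: 98; y=6: 113; y=7: 103.
Profit is maximized at y = 6. AVC there is 247/6 = €41.17 ≤ P, so producing beats shutting down (which would give -€192).

y = 6; profit = €113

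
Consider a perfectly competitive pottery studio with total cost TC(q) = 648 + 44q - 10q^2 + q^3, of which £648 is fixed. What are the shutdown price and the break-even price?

Shutdown price = min AVC. AVC = 44 - 10q + q^2, with vertex at q = 5 and minimum £19.
ATC = 648/q + 44 - 10q + q^2. Setting dATC/dq = −648/q^2 − 10 + 2q = 0 gives q = 9 (since 2·9^3 − 10·9^2 = 648).
min ATC = 648/9 + 44 − 10·9 + 9^2 = £107. That is the break-even price.
For £19 ≤ P < £107 the firm produces at a loss; below £19 it shuts down.

Shutdown price = £19; break-even price = £107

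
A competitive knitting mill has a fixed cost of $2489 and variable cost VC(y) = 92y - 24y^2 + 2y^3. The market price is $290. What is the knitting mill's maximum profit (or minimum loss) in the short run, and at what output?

AVC = 92 - 24y + 2y^2; min AVC = $20 at y = 6. Since P = $290 ≥ min AVC, the firm produces.
MC = 92 - 48y + 6y^2. Setting P = MC and taking the root on the rising branch gives y* = 11.
TR = 290·11 = 3190. TC = 2489 + 770 = 3259. Profit = 3190 − 3259 = -$69.
By producing, the firm covers all variable cost plus $2420 of fixed cost; shutting down would lose the full $2489.

Profit = -$69 at y = 11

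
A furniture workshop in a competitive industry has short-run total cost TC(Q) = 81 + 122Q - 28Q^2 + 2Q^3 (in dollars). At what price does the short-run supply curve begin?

Short-run supply begins at min AVC. From VC = 122Q - 28Q^2 + 2Q^3, AVC = 122 - 28Q + 2Q^2.
dAVC/dQ = -28 + 4Q = 0 gives Q = 7. min AVC = 122 - 28·7 + 2·7^2 = 24.
For P < $24 the firm produces nothing.

$24 per unit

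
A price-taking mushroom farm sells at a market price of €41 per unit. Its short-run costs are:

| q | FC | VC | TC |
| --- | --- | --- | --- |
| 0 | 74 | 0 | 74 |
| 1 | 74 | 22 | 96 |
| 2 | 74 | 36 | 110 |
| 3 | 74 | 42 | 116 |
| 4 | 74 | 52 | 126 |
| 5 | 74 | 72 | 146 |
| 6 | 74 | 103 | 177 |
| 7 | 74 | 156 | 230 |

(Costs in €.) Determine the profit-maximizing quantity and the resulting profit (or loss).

q = 6; profit = €69

Compute π = P·q − TC at each output: q=0: -74; q=1: -55; q=2: -28; q=3: 7; q=4: 38; q=5: 59; q=6: 69; q=7: 57.
Profit is maximized at q = 6. AVC there is 103/6 = €17.17 ≤ P, so producing beats shutting down (which would give -€74).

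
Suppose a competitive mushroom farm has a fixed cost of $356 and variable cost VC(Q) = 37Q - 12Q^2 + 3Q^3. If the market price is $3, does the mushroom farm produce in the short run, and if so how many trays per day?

Variable cost is VC = 37Q - 12Q^2 + 3Q^3, so AVC = VC/Q = 37 - 12Q + 3Q^2 and MC = dTC/dQ = 37 - 24Q + 9Q^2.
The AVC parabola has its vertex at Q = 12/6 = 2, where AVC = 37 - 12·2 + 3·2^2 = $25.
Since P = $3 < min AVC = $25, price fails to cover variable cost at any output.
Shutting down limits the loss to fixed cost, $356.

Shut down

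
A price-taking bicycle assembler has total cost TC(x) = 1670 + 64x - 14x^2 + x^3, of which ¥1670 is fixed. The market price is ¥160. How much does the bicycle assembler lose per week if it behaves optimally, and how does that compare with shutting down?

AVC = 64 - 14x + x^2; min AVC = ¥15 at x = 7. Since P = ¥160 ≥ min AVC, the firm produces.
MC = 64 - 28x + 3x^2. Setting P = MC and taking the root on the rising branch gives x* = 12.
TR = 160·12 = 1920. TC = 1670 + 480 = 2150. Profit = 1920 − 2150 = -¥230.
That loss of ¥230 beats the ¥1670 the firm would lose by shutting down; producing recovers ¥1440 of fixed cost.

Profit = -¥230 at x = 12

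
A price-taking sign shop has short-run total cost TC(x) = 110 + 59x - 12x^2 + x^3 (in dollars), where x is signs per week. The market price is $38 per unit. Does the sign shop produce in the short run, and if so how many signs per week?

Produce at x = 7

Strip out fixed cost: VC = 59x - 12x^2 + x^3. Then AVC = 59 - 12x + x^2 and MC = 59 - 24x + 3x^2.
AVC hits its minimum where MC = AVC, at x = 6, giving min AVC = 59 - 12·6 + 6^2 = $23.
Since P = $38 ≥ min AVC = $23, price covers variable cost and the firm should produce.
Set P = MC: 38 = 59 - 24x + 3x^2 → 21 - 24x + 3x^2 = 0. The roots are x = 1 and x = 7; the profit-maximizing output is on the rising part of MC, so x* = 7.
Check: AVC at x = 7 is $24 ≤ P, so revenue covers variable cost.
Profit = P·x − TC = 38·7 − 278 = -$12, a loss, but smaller than the $110 fixed cost the firm would lose by shutting down.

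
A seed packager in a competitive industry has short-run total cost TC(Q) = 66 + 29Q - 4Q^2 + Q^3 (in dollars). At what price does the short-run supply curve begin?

Short-run supply begins at min AVC. From VC = 29Q - 4Q^2 + Q^3, AVC = 29 - 4Q + Q^2.
dAVC/dQ = -4 + 2Q = 0 gives Q = 2. min AVC = 29 - 4·2 + 2^2 = 25.
The firm shuts down for any P below $25.

$25 per unit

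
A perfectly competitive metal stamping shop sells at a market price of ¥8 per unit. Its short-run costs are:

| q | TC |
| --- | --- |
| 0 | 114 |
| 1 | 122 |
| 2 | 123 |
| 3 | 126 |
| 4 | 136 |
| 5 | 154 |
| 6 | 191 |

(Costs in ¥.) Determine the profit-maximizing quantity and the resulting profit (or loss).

Tabulate TR − TC: q=0: -114; q=1: -114; q=2: -107; q=3: -102; q=4: -104; q=5: -114; q=6: -143.
Profit is maximized at q = 3. AVC there is 12/3 = ¥4 ≤ P, so producing beats shutting down (which would give -¥114).

q = 3; profit = -¥102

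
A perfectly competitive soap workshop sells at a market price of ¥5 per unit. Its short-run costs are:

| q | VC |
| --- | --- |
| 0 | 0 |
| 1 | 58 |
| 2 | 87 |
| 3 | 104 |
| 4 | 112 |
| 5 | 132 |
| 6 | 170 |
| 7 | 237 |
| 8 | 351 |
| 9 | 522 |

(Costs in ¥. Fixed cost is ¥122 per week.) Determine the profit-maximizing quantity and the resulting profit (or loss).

q = 0 (shut down); profit = -¥122

Profit at each row (π = 5q − TC): q=0: -122; q=1: -175; q=2: -199; q=3: -211; q=4: -214; q=5: -229; q=6: -262; q=7: -324; q=8: -433; q=9: -599.
Profit is highest at q = 0. Equivalently, the lowest AVC in the table is 132/5 ≈ ¥26.40 at q = 5, and P = ¥5 falls below it — price never covers variable cost, so the firm shuts down and loses only its fixed cost.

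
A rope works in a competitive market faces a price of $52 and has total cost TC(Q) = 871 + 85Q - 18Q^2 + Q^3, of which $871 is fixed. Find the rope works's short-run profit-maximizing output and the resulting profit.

AVC = 85 - 18Q + Q^2; min AVC = $4 at Q = 9. Since P = $52 ≥ min AVC, the firm produces.
MC = 85 - 36Q + 3Q^2. Setting P = MC and taking the root on the rising branch gives Q* = 11.
TR = 52·11 = 572. TC = 871 + 88 = 959. Profit = 572 − 959 = -$387.
By producing, the firm covers all variable cost plus $484 of fixed cost; shutting down would lose the full $871.

Profit = -$387 at Q = 11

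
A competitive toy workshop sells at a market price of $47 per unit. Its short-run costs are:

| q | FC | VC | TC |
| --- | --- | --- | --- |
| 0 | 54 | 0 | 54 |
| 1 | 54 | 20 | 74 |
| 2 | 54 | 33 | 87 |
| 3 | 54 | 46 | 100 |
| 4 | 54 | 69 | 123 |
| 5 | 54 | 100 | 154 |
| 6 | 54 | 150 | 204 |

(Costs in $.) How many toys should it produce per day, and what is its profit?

Profit at each row (π = 47q − TC): q=0: -54; q=1: -27; q=2: 7; q=3: 41; q=4: 65; q=5: 81; q=6: 78.
Profit is maximized at q = 5. AVC there is 100/5 = $20 ≤ P, so producing beats shutting down (which would give -$54).

q = 5; profit = $81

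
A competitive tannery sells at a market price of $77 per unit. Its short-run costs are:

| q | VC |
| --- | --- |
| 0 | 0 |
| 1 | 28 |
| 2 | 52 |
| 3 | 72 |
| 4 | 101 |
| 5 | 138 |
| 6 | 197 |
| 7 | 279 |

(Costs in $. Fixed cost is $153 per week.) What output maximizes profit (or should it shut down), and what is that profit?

Tabulate TR − TC: q=0: -153; q=1: -104; q=2: -51; q=3: 6; q=4: 54; q=5: 94; q=6: 112; q=7: 107.
Profit is maximized at q = 6. AVC there is 197/6 = $32.83 ≤ P, so producing beats shutting down (which would give -$153).

q = 6; profit = $112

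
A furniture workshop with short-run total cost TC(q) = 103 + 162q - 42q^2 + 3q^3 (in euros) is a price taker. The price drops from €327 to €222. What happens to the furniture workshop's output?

Output falls from 11 to 10

AVC = 162 - 42q + 3q^2, minimized at q = 7 where min AVC = €15. MC = 162 - 84q + 9q^2.
With P = €327 above the shutdown price, P = MC gives q = 11.
At P = €222 ≥ min AVC, set P = MC: q = 10. The firm stays open but cuts output.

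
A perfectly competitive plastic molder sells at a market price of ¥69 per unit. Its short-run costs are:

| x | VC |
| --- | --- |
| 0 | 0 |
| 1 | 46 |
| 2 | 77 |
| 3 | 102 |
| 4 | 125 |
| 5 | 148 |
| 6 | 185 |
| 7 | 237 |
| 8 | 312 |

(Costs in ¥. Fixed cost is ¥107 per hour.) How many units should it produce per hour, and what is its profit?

x = 7; profit = ¥139

Tabulate TR − TC: x=0: -107; x=1: -84; x=2: -46; x=3: -2; x=4: 44; x=5: 90; x=6: 122; x=7: 139; x=8: 133.
Profit is maximized at x = 7. AVC there is 237/7 = ¥33.86 ≤ P, so producing beats shutting down (which would give -¥107).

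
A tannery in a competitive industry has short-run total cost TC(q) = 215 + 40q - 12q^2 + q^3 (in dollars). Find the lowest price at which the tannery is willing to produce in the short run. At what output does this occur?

$4 per unit, at q = 6

The shutdown price is the minimum of AVC. VC = 40q - 12q^2 + q^3, so AVC = 40 - 12q + q^2.
At the minimum of AVC, MC = AVC. MC = 40 - 24q + 3q^2; setting MC = AVC gives 2q^2 - 12q = 0, so q = 6. min AVC = 4.
For P < $4 the firm produces nothing.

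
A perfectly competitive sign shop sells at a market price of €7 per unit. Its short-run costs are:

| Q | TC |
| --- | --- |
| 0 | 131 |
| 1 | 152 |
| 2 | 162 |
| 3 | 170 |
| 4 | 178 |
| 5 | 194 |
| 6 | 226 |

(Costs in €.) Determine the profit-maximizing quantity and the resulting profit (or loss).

Q = 0 (shut down); profit = -€131

Profit at each row (π = 7Q − TC): Q=0: -131; Q=1: -145; Q=2: -148; Q=3: -149; Q=4: -150; Q=5: -159; Q=6: -184.
Profit is highest at Q = 0. Equivalently, the lowest AVC in the table is 47/4 ≈ €11.75 at Q = 4, and P = €7 falls below it — price never covers variable cost, so the firm shuts down and loses only its fixed cost.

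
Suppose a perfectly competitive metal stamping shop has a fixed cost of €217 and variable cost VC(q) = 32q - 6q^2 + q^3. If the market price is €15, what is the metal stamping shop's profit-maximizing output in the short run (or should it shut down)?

Shut down

Strip out fixed cost: VC = 32q - 6q^2 + q^3. Then AVC = 32 - 6q + q^2 and MC = 32 - 12q + 3q^2.
AVC is minimized where dAVC/dq = -6 + 2q = 0, at q = 3; min AVC = 32 - 6·3 + 3^2 = €23.
With P < min AVC (€15 < €23), every unit sold adds to the loss.
Best response: produce nothing and absorb the €217 fixed cost.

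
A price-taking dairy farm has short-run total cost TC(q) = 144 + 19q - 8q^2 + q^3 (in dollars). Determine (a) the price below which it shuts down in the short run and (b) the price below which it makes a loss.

AVC = 19 - 8q + q^2; minimized at q = 4, giving min AVC = $3. That is the shutdown price.
ATC = 144/q + 19 - 8q + q^2. Setting dATC/dq = −144/q^2 − 8 + 2q = 0 gives q = 6 (since 2·6^3 − 8·6^2 = 144).
min ATC = 144/6 + 19 − 8·6 + 6^2 = $31. That is the break-even price.
Between these two prices the firm operates at a loss; above $31 it earns a profit.

Shutdown price = $3; break-even price = $31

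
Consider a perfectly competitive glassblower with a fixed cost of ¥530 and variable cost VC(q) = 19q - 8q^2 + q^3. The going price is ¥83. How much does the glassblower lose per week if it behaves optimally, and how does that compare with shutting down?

Profit = -¥18 at q = 8

AVC = 19 - 8q + q^2 has its minimum ¥3 at q = 4; price ¥83 clears that bar, so the firm operates.
With MC = 19 - 16q + 3q^2, P = MC on the upward-sloping part at q* = 8.
TR = 83·8 = 664. TC = 530 + 152 = 682. Profit = 664 − 682 = -¥18.
That loss of ¥18 beats the ¥530 the firm would lose by shutting down; producing recovers ¥512 of fixed cost.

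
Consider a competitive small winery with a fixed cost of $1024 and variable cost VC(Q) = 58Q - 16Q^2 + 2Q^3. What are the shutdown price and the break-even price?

Shutdown price = min AVC. AVC = 58 - 16Q + 2Q^2, with vertex at Q = 4 and minimum $26.
ATC = 1024/Q + 58 - 16Q + 2Q^2. Setting dATC/dQ = −1024/Q^2 − 16 + 4Q = 0 gives Q = 8 (since 4·8^3 − 16·8^2 = 1024).
min ATC = 1024/8 + 58 − 16·8 + 2·8^2 = $186. That is the break-even price.
For $26 ≤ P < $186 the firm produces at a loss; below $26 it shuts down.

Shutdown price = $26; break-even price = $186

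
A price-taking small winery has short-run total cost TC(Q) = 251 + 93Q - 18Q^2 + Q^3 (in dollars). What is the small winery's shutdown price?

$12 per unit

The firm shuts down when price falls below the minimum of average variable cost. AVC = VC/Q = 93 - 18Q + Q^2.
At the minimum of AVC, MC = AVC. MC = 93 - 36Q + 3Q^2; setting MC = AVC gives 2Q^2 - 18Q = 0, so Q = 9. min AVC = 12.
For P < $12 the firm produces nothing.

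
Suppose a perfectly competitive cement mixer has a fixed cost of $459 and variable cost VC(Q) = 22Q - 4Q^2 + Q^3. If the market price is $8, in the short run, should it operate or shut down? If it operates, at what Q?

Shut down

From TC, MC = TC'(Q) = 22 - 8Q + 3Q^2 and AVC = VC/Q = 22 - 4Q + Q^2.
AVC is minimized where dAVC/dQ = -4 + 2Q = 0, at Q = 2; min AVC = 22 - 4·2 + 2^2 = $18.
With P < min AVC ($8 < $18), every unit sold adds to the loss.
Shutting down limits the loss to fixed cost, $459.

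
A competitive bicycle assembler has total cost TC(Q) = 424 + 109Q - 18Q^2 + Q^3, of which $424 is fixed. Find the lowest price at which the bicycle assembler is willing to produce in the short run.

Short-run supply begins at min AVC. From VC = 109Q - 18Q^2 + Q^3, AVC = 109 - 18Q + Q^2.
At the minimum of AVC, MC = AVC. MC = 109 - 36Q + 3Q^2; setting MC = AVC gives 2Q^2 - 18Q = 0, so Q = 9. min AVC = 28.
The firm shuts down for any P below $28.

$28 per unit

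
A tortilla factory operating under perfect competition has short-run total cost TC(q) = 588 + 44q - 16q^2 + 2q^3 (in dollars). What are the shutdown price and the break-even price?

Shutdown price = $12; break-even price = $114

Shutdown price = min AVC. AVC = 44 - 16q + 2q^2, with vertex at q = 4 and minimum $12.
ATC = 588/q + 44 - 16q + 2q^2. Setting dATC/dq = −588/q^2 − 16 + 4q = 0 gives q = 7 (since 4·7^3 − 16·7^2 = 588).
min ATC = 588/7 + 44 − 16·7 + 2·7^2 = $114. That is the break-even price.
For $12 ≤ P < $114 the firm produces at a loss; below $12 it shuts down.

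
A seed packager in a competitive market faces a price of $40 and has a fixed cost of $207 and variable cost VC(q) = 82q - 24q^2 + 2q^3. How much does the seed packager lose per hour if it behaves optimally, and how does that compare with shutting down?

Profit = -$11 at q = 7

AVC = 82 - 24q + 2q^2 has its minimum $10 at q = 6; price $40 clears that bar, so the firm operates.
With MC = 82 - 48q + 6q^2, P = MC on the upward-sloping part at q* = 7.
TR = 40·7 = 280. TC = 207 + 84 = 291. Profit = 280 − 291 = -$11.
That loss of $11 beats the $207 the firm would lose by shutting down; producing recovers $196 of fixed cost.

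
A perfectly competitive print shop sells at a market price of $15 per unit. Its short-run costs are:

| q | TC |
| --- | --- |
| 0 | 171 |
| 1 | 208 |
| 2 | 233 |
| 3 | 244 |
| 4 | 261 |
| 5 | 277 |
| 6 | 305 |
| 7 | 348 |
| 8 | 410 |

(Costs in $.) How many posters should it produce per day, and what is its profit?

Tabulate TR − TC: q=0: -171; q=1: -193; q=2: -203; q=3: -199; q=4: -201; q=5: -202; q=6: -215; q=7: -243; q=8: -290.
Profit is highest at q = 0. Equivalently, the lowest AVC in the table is 106/5 ≈ $21.20 at q = 5, and P = $15 falls below it — price never covers variable cost, so the firm shuts down and loses only its fixed cost.

q = 0 (shut down); profit = -$171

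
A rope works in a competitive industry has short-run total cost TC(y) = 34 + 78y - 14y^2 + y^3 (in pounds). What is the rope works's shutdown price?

£29 per unit

The firm shuts down when price falls below the minimum of average variable cost. AVC = VC/y = 78 - 14y + y^2.
dAVC/dy = -14 + 2y = 0 gives y = 7. min AVC = 78 - 14·7 + 7^2 = 29.
For P < £29 the firm produces nothing.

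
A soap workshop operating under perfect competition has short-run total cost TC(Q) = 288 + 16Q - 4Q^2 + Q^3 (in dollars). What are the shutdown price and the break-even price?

Shutdown price = $12; break-even price = $76

Shutdown price = min AVC. AVC = 16 - 4Q + Q^2, with vertex at Q = 2 and minimum $12.
ATC = 288/Q + 16 - 4Q + Q^2. Setting dATC/dQ = −288/Q^2 − 4 + 2Q = 0 gives Q = 6 (since 2·6^3 − 4·6^2 = 288).
min ATC = 288/6 + 16 − 4·6 + 6^2 = $76. That is the break-even price.
For $12 ≤ P < $76 the firm produces at a loss; below $12 it shuts down.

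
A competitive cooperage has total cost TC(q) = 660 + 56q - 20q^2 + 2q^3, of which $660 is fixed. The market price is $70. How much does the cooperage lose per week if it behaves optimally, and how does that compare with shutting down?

AVC = 56 - 20q + 2q^2; min AVC = $6 at q = 5. Since P = $70 ≥ min AVC, the firm produces.
With MC = 56 - 40q + 6q^2, P = MC on the upward-sloping part at q* = 7.
TR = 70·7 = 490. TC = 660 + 98 = 758. Profit = 490 − 758 = -$268.
Shutting down would mean losing the fixed cost of $660, so operating at a loss of $268 is better by $392.

Profit = -$268 at q = 7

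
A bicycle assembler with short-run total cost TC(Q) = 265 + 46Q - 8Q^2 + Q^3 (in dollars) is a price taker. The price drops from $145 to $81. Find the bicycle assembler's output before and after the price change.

Output falls from 9 to 7

MC = 46 - 16Q + 3Q^2; the shutdown threshold is min AVC = $30 (at Q = 4).
At P = $145 ≥ min AVC, set P = MC on the rising branch: Q = 9.
At P = $81 ≥ min AVC, set P = MC: Q = 7. The firm stays open but cuts output.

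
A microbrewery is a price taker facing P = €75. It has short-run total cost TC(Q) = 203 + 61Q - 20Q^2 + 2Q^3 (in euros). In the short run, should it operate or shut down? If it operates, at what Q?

Produce at Q = 7

From TC, MC = TC'(Q) = 61 - 40Q + 6Q^2 and AVC = VC/Q = 61 - 20Q + 2Q^2.
The AVC parabola has its vertex at Q = 20/4 = 5, where AVC = 61 - 20·5 + 2·5^2 = €11.
Because €75 ≥ €11, revenue can cover variable cost; the firm operates.
Set P = MC: 75 = 61 - 40Q + 6Q^2 → -14 - 40Q + 6Q^2 = 0. The roots are Q = -1/3 and Q = 7; the profit-maximizing output is on the rising part of MC, so Q* = 7.
Check: AVC at Q = 7 is €19 ≤ P, so revenue covers variable cost.
Profit = P·Q − TC = 75·7 − 336 = €189.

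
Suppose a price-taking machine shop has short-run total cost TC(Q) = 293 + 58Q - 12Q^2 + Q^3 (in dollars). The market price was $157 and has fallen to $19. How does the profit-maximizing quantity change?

Output falls from 11 to 0 (the firm shuts down)

MC = 58 - 24Q + 3Q^2; the shutdown threshold is min AVC = $22 (at Q = 6).
At P = $157 ≥ min AVC, set P = MC on the rising branch: Q = 11.
At P = $19 < min AVC = $22, price no longer covers variable cost at any output, so the firm shuts down: Q = 0.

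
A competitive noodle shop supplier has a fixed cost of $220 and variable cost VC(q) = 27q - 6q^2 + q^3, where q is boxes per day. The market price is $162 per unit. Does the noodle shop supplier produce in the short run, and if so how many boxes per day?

Produce at q = 9

Strip out fixed cost: VC = 27q - 6q^2 + q^3. Then AVC = 27 - 6q + q^2 and MC = 27 - 12q + 3q^2.
AVC hits its minimum where MC = AVC, at q = 3, giving min AVC = 27 - 6·3 + 3^2 = $18.
Since P = $162 ≥ min AVC = $18, price covers variable cost and the firm should produce.
Set P = MC: 162 = 27 - 12q + 3q^2 → -135 - 12q + 3q^2 = 0. The roots are q = -5 and q = 9; the profit-maximizing output is on the rising part of MC, so q* = 9.
Check: AVC at q = 9 is $54 ≤ P, so revenue covers variable cost.
Profit = P·q − TC = 162·9 − 706 = $752.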